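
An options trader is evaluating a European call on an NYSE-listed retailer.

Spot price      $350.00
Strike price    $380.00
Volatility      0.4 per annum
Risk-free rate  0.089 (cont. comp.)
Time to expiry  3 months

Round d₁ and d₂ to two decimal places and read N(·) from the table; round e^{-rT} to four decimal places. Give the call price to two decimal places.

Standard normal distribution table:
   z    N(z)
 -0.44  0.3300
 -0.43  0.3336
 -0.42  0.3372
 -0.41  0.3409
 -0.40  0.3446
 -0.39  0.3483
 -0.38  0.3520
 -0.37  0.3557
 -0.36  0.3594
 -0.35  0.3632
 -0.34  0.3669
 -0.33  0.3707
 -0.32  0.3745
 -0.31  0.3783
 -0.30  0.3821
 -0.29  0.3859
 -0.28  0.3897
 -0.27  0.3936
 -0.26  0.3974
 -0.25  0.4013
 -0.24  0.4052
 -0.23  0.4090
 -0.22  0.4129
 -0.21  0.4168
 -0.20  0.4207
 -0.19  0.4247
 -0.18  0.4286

$19.18

T = 0.25;  σ√T = 0.2000
d₁ = [ln(350/380) + (0.089 + ½·0.4²)·0.25] / (σ√T) = (-0.0822 + 0.0423) / 0.2000 = -0.1999 → -0.20
d₂ = -0.1999 − 0.2000 = -0.3999 → -0.40
e^(−rT) = e^(−0.089·0.25) = 0.9780
N(d₁) = N(-0.20) = 0.4207;  N(d₂) = N(-0.40) = 0.3446
C = 350·0.4207 − 380·0.9780·0.3446 = 147.2450 − 128.0671 = 19.1779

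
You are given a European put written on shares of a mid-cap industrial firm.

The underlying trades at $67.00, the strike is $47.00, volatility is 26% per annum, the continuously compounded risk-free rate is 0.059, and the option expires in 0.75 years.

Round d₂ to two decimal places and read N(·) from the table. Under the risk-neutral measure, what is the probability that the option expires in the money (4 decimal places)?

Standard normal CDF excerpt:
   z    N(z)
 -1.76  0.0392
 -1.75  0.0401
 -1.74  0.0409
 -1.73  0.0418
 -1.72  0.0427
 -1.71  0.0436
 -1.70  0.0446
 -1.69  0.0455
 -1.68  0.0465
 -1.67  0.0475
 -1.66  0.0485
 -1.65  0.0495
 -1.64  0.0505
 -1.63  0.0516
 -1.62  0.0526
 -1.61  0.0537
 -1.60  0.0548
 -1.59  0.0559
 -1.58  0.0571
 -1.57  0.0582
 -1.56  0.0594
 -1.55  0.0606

σ√T = 0.26·√0.75 = 0.2252
d₁ = [ln(67/47) + (0.059 + 0.26²/2)·0.75] / 0.2252 = [0.3545 + 0.0696] / 0.2252 = 1.8837 ⇒ 1.88
d₂ = d₁ − σ√T = 1.8837 − 0.2252 = 1.6585 ⇒ 1.66
Risk-neutral Pr[S_T < K] = N(−d₂) = N(-1.66) = 0.0485

0.0485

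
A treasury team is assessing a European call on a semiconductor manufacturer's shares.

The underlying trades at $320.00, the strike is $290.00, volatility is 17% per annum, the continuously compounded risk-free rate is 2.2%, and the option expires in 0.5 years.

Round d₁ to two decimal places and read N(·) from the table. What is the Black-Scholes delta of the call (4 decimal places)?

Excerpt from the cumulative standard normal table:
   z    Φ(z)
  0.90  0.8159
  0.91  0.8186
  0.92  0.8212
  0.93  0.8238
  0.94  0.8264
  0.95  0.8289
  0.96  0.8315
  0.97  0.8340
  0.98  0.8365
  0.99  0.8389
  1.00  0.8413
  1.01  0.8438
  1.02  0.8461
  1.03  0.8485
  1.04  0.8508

T = 0.5;  σ√T = 0.1202
d₁ = [ln(320/290) + (0.022 + 0.17²/2)·0.5] / 0.1202 = [0.0984 + 0.0182] / 0.1202 = 0.9705 ⇒ 0.97
N(d₁) = N(0.97) = 0.8340
Δ_call = N(d₁) = 0.8340

0.8340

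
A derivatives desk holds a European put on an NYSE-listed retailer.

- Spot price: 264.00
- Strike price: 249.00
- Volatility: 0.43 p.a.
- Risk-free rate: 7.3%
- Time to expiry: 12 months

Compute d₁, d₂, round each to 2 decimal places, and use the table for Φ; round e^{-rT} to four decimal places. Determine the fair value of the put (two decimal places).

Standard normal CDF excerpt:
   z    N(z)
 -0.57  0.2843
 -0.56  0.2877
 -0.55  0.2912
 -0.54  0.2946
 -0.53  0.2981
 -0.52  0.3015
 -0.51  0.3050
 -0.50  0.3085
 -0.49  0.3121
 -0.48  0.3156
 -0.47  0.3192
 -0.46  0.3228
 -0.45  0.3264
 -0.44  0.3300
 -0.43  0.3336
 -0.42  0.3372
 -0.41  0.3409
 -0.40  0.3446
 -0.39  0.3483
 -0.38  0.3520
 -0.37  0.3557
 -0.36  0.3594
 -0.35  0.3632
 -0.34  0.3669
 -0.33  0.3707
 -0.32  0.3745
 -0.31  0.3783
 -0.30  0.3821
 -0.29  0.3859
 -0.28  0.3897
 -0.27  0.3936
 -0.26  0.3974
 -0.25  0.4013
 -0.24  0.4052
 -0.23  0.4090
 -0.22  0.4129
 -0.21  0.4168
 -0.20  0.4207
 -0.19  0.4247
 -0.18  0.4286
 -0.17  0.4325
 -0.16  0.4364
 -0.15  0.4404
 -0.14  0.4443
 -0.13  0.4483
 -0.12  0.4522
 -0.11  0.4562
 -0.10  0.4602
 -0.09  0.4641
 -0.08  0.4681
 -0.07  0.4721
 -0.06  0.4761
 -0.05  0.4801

σ√T = 0.43·√1 = 0.4300
d₁ = [ln(264/249) + (0.073 + 0.43²/2)·1] / 0.4300 = [0.0585 + 0.1654] / 0.4300 = 0.5208 which rounds to 0.52
d₂ = d₁ − σ√T = 0.5208 − 0.4300 = 0.0908 which rounds to 0.09
e^(−rT) = e^(−0.073·1) = 0.9296
N(−d₂) = N(-0.09) = 0.4641;  N(−d₁) = N(-0.52) = 0.3015
P = 249·0.9296·0.4641 − 264·0.3015 = 107.4254 − 79.5960 = 27.8294

27.83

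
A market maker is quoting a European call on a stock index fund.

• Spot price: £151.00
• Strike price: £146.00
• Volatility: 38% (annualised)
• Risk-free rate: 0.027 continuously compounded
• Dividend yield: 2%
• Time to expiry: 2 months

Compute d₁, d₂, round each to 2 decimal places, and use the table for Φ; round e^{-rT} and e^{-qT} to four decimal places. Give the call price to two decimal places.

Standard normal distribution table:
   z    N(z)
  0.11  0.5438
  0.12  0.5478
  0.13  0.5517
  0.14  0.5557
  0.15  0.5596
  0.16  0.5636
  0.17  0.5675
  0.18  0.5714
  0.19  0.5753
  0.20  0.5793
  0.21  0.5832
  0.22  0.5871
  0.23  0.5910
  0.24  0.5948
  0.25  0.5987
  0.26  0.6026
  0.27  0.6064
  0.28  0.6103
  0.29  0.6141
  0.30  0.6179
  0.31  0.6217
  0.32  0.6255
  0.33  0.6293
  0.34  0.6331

T = 0.1667;  σ√T = 0.1551
d₁ = [ln(151/146) + (0.027 − 0.02 + 0.38²/2)·0.1667] / 0.1551 = [0.0337 + 0.0132] / 0.1551 = 0.3021 ⇒ 0.30
d₂ = d₁ − σ√T = 0.3021 − 0.1551 = 0.1470 ⇒ 0.15
exp(−qT) = exp(−0.02·0.1667) = 0.9967;  exp(−rT) = exp(−0.027·0.1667) = 0.9955
C = 151·0.9967·N(0.30) − 146·0.9955·N(0.15) = 151·0.9967·0.6179 − 146·0.9955·0.5596 = 92.9950 − 81.3339 = 11.6611

£11.66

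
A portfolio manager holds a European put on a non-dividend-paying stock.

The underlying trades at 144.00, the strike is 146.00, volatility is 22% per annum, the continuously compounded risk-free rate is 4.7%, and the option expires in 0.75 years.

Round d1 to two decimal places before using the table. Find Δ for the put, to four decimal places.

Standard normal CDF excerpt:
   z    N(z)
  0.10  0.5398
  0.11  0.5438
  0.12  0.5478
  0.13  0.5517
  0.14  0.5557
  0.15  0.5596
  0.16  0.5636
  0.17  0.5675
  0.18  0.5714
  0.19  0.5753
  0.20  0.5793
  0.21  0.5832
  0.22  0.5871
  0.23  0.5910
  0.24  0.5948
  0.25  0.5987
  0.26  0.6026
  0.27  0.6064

σ√T = 0.22·√0.75 = 0.1905
ln(S/K) + (r + σ²/2)T = ln(144/146) + (0.047 + 0.22²/2)·0.75 = -0.0138 + 0.0534 = 0.0396
d₁ = 0.0396 / 0.1905 = 0.2079 ≈ 0.21
N(d₁) = N(0.21) = 0.5832
Δ_put = N(d₁) − 1 = 0.5832 − 1 = -0.4168

-0.4168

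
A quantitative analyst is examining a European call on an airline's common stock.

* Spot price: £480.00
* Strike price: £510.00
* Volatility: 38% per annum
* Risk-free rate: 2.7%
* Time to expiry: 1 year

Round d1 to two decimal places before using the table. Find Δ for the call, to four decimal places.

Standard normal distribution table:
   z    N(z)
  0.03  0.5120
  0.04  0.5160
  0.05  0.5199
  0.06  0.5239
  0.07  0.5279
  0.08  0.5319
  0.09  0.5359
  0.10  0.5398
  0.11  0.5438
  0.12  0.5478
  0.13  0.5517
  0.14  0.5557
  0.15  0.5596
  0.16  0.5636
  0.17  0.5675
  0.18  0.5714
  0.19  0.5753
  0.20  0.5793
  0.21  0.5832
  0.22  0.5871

σ√T = 0.38 × 1.0000 = 0.3800
ln(S/K) + (r + σ²/2)T = ln(480/510) + (0.027 + 0.38²/2)·1 = -0.0606 + 0.0992 = 0.0386
d₁ = 0.0386 / 0.3800 = 0.1015 → 0.10
N(d₁) = N(0.10) = 0.5398
Δ_call = N(d₁) = 0.5398

0.5398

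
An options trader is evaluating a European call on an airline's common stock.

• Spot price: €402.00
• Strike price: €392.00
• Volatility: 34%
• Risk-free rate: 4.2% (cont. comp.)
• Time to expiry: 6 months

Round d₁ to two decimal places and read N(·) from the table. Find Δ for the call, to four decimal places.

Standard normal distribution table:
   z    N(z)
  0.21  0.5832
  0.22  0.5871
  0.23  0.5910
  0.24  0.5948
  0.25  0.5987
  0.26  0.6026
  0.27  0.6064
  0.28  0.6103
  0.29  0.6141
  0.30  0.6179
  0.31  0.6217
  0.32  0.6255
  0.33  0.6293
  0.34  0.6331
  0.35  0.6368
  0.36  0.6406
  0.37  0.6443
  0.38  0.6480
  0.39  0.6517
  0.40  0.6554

0.6217

T = 0.5;  σ√T = 0.2404
d₁ = [ln(402/392) + (0.042 + 0.34²/2)·0.5] / 0.2404 = [0.0252 + 0.0499] / 0.2404 = 0.3123 ⇒ 0.31
N(d₁) = N(0.31) = 0.6217
Δ_call = N(d₁) = 0.6217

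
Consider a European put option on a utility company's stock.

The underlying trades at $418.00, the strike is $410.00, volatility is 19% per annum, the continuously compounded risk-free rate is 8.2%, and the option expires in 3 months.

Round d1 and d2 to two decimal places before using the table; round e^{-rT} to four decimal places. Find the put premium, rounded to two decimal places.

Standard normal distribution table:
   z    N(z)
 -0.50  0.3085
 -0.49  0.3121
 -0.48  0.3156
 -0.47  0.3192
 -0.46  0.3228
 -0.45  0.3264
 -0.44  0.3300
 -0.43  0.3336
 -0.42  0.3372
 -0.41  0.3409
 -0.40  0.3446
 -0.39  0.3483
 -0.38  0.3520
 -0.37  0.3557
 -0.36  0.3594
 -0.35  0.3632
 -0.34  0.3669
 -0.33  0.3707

$9.45

σ√T = 0.19·√0.25 = 0.0950
d₁ = [ln(418/410) + (0.082 + ½·0.19²)·0.25] / (σ√T) = (0.0193 + 0.0250) / 0.0950 = 0.4667 ≈ 0.47
d₂ = 0.4667 − 0.0950 = 0.3717 ≈ 0.37
e^(−rT) = e^(−0.082·0.25) = 0.9797
N(−d₂) = N(-0.37) = 0.3557;  N(−d₁) = N(-0.47) = 0.3192
P = 410·0.9797·0.3557 − 418·0.3192 = 142.8765 − 133.4256 = 9.4509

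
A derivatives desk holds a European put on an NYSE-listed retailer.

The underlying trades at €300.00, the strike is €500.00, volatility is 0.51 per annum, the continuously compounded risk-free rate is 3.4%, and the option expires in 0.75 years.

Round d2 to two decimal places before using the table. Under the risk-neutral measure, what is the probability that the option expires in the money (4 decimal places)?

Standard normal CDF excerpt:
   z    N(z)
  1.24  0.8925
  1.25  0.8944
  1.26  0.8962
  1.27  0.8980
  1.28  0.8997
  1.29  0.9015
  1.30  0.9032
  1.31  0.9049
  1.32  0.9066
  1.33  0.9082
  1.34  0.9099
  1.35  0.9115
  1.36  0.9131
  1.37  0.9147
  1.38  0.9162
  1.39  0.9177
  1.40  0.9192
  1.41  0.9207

σ√T = 0.51 × 0.8660 = 0.4417
ln(S/K) + (r + σ²/2)T = ln(300/500) + (0.034 + 0.51²/2)·0.75 = -0.5108 + 0.1230 = -0.3878
d₁ = -0.3878 / 0.4417 = -0.8780 → -0.88
d₂ = d₁ − σ√T = -0.8780 − 0.4417 = -1.3197 → -1.32
Pr(exercise) under Q = N(−d₂) = N(1.32) = 0.9066

0.9066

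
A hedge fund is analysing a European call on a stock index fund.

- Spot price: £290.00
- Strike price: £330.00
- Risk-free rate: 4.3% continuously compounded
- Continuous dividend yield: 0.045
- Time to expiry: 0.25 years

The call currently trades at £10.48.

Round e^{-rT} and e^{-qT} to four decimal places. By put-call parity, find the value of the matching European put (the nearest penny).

£50.20

e^(−qT) = e^(−0.045·0.25) = 0.9888;  e^(−rT) = e^(−0.043·0.25) = 0.9893
Put-call parity: C − P = S·e^(−qT) − K·e^(−rT) = 290·0.9888 − 330·0.9893 = 286.7520 − 326.4690 = -39.7170
P = C − (C − P) = 10.48 − (-39.7170) = 50.1970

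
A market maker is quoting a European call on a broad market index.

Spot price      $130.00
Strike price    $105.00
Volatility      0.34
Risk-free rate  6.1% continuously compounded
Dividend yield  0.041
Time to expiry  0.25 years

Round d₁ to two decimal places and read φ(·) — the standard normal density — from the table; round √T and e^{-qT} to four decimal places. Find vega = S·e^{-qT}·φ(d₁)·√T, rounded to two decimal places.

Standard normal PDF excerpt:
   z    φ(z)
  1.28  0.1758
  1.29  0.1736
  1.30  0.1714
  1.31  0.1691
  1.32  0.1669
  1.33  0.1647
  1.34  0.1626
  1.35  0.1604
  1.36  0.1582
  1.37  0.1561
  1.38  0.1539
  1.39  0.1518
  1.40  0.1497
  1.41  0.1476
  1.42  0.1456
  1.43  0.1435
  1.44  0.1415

σ√T = 0.34 × 0.5000 = 0.1700
ln(S/K) + (r − q + σ²/2)T = ln(130/105) + (0.061 − 0.041 + 0.34²/2)·0.25 = 0.2136 + 0.0195 = 0.2330
d₁ = 0.2330 / 0.1700 = 1.3707 → 1.37
√T = √0.25 = 0.5000
φ(d₁) = φ(1.37) = 0.1561
exp(−qT) = exp(−0.041·0.25) = 0.9898
vega = S·exp(−qT)·φ(d₁)·√T = 130·0.9898·0.1561·0.5000 = 10.0430

10.04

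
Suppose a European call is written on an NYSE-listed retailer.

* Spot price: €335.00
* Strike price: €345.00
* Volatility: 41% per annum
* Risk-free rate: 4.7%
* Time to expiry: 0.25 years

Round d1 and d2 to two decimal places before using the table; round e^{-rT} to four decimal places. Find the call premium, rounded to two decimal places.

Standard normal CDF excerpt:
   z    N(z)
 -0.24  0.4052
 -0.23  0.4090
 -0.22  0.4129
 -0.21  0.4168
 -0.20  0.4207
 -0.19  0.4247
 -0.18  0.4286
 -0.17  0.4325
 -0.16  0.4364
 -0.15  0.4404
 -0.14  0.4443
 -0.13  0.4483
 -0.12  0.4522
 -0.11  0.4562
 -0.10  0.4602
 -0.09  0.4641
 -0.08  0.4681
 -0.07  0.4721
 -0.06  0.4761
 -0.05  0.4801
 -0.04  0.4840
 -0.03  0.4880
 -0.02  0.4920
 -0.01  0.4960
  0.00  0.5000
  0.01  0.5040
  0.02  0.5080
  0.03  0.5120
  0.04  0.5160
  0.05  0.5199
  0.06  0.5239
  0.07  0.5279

σ√T = 0.41·√0.25 = 0.2050
ln(S/K) + (r + σ²/2)T = ln(335/345) + (0.047 + 0.41²/2)·0.25 = -0.0294 + 0.0328 = 0.0033
d₁ = 0.0033 / 0.2050 = 0.0163 → 0.02
d₂ = d₁ − σ√T = 0.0163 − 0.2050 = -0.1887 → -0.19
exp(−rT) = exp(−0.047·0.25) = 0.9883
N(d₁) = N(0.02) = 0.5080;  N(d₂) = N(-0.19) = 0.4247
C = 335·0.5080 − 345·0.9883·0.4247 = 170.1800 − 144.8072 = 25.3728

€25.37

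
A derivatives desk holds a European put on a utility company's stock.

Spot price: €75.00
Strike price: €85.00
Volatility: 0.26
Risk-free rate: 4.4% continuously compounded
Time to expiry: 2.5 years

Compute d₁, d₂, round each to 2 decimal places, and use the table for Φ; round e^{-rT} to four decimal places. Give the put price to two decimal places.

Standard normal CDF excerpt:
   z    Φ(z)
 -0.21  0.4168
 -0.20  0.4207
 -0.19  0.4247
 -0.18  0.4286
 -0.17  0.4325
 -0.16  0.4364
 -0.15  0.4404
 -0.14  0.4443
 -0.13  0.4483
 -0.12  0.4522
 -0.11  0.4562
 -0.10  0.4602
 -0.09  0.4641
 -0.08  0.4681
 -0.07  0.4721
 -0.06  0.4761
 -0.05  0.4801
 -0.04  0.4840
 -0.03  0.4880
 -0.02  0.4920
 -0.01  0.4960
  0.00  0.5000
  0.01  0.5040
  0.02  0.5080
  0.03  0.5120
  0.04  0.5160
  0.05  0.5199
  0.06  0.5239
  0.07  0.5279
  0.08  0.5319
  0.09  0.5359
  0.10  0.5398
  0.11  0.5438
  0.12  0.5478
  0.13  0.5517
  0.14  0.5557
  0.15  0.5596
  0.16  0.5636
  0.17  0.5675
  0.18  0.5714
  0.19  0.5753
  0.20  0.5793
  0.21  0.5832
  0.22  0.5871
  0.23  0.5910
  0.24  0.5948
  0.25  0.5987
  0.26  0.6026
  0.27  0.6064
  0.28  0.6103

σ√T = 0.26·√2.5 = 0.4111
d₁ = [ln(75/85) + (0.044 + ½·0.26²)·2.5] / (σ√T) = (-0.1252 + 0.1945) / 0.4111 = 0.1687 which rounds to 0.17
d₂ = 0.1687 − 0.4111 = -0.2424 which rounds to -0.24
e^(−rT) = e^(−0.044·2.5) = 0.8958
P = 85·0.8958·N(0.24) − 75·N(-0.17) = 85·0.8958·0.5948 − 75·0.4325 = 45.2899 − 32.4375 = 12.8524

€12.85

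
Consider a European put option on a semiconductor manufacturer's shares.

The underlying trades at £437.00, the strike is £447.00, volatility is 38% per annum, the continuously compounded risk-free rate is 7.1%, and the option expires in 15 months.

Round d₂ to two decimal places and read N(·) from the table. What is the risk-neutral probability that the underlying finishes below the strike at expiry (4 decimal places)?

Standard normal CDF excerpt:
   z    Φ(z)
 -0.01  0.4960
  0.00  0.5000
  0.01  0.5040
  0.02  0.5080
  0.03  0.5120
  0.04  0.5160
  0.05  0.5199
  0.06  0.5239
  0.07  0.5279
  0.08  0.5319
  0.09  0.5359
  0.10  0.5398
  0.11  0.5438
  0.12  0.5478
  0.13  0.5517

T = 1.25;  σ√T = 0.4249
d₁ = [ln(437/447) + (0.071 + 0.38²/2)·1.25] / 0.4249 = [-0.0226 + 0.1790] / 0.4249 = 0.3681 → 0.37
d₂ = d₁ − σ√T = 0.3681 − 0.4249 = -0.0568 → -0.06
Risk-neutral Pr[S_T < K] = N(−d₂) = N(0.06) = 0.5239

0.5239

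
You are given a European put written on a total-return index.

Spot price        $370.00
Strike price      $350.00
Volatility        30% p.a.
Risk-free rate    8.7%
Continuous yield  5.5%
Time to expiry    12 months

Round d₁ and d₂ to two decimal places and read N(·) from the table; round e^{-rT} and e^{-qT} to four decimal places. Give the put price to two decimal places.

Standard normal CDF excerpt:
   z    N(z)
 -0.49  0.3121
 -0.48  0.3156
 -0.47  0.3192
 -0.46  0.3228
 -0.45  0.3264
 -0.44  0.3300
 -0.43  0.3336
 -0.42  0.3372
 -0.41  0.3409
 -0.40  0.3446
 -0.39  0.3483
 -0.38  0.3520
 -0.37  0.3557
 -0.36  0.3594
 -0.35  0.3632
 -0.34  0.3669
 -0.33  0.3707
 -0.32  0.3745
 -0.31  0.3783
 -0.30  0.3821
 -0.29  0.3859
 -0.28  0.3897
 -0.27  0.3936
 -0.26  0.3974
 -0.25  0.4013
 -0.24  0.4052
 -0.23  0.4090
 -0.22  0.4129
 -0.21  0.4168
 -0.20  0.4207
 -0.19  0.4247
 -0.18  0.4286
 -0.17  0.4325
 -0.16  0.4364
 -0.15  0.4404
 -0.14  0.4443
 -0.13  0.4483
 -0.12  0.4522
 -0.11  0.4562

σ√T = 0.3 × 1.0000 = 0.3000
d₁ = [ln(370/350) + (0.087 − 0.055 + ½·0.3²)·1] / (σ√T) = (0.0556 + 0.0770) / 0.3000 = 0.4419 → 0.44
d₂ = 0.4419 − 0.3000 = 0.1419 → 0.14
exp(−qT) = exp(−0.055·1) = 0.9465;  exp(−rT) = exp(−0.087·1) = 0.9167
N(−d₂) = N(-0.14) = 0.4443;  N(−d₁) = N(-0.44) = 0.3300
P = 350·0.9167·0.4443 − 370·0.9465·0.3300 = 142.5514 − 115.5677 = 26.9838

$26.98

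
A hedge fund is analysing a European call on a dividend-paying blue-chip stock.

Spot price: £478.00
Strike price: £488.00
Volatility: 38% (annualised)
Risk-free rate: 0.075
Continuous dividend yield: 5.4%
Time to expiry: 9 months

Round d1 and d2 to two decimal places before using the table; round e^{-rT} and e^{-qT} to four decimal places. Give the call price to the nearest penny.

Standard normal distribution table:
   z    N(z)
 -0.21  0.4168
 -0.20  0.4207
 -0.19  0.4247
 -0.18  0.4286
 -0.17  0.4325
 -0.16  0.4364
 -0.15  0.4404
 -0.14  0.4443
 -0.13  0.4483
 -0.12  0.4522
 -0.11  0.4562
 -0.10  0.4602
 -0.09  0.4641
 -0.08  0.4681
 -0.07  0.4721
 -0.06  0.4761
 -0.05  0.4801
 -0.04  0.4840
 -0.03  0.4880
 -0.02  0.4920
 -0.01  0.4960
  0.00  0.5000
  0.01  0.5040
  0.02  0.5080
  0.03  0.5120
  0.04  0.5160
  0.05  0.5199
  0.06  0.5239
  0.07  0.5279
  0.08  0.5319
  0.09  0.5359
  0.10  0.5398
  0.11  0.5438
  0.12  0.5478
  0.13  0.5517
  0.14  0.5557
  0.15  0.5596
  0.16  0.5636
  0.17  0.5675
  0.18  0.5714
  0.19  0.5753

£59.15

T = 0.75;  σ√T = 0.3291
d₁ = [ln(478/488) + (0.075 − 0.054 + 0.38²/2)·0.75] / 0.3291 = [-0.0207 + 0.0699] / 0.3291 = 0.1495 ⇒ 0.15
d₂ = d₁ − σ√T = 0.1495 − 0.3291 = -0.1796 ⇒ -0.18
exp(−qT) = exp(−0.054·0.75) = 0.9603;  exp(−rT) = exp(−0.075·0.75) = 0.9453
C = 478·0.9603·N(0.15) − 488·0.9453·N(-0.18) = 478·0.9603·0.5596 − 488·0.9453·0.4286 = 256.8695 − 197.7159 = 59.1536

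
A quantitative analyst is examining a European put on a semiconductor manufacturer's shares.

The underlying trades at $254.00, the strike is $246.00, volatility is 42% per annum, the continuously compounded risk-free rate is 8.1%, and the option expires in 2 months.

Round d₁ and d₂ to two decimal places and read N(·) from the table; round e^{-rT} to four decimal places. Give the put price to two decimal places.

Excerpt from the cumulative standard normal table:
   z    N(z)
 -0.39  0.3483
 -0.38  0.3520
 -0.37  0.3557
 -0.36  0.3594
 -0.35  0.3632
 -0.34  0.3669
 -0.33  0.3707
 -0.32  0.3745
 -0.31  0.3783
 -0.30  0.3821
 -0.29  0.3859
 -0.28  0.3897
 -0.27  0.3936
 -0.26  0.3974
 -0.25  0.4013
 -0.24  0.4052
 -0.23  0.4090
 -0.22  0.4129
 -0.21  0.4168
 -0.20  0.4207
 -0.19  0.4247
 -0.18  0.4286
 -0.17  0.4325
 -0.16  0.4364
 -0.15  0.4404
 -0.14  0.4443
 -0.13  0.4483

σ√T = 0.42·√0.1667 = 0.1715
d₁ = [ln(254/246) + (0.081 + 0.42²/2)·0.1667] / 0.1715 = [0.0320 + 0.0282] / 0.1715 = 0.3511 → 0.35
d₂ = d₁ − σ√T = 0.3511 − 0.1715 = 0.1796 → 0.18
exp(−rT) = exp(−0.081·0.1667) = 0.9866
P = 246·0.9866·N(-0.18) − 254·N(-0.35) = 246·0.9866·0.4286 − 254·0.3632 = 104.0228 − 92.2528 = 11.7700

$11.77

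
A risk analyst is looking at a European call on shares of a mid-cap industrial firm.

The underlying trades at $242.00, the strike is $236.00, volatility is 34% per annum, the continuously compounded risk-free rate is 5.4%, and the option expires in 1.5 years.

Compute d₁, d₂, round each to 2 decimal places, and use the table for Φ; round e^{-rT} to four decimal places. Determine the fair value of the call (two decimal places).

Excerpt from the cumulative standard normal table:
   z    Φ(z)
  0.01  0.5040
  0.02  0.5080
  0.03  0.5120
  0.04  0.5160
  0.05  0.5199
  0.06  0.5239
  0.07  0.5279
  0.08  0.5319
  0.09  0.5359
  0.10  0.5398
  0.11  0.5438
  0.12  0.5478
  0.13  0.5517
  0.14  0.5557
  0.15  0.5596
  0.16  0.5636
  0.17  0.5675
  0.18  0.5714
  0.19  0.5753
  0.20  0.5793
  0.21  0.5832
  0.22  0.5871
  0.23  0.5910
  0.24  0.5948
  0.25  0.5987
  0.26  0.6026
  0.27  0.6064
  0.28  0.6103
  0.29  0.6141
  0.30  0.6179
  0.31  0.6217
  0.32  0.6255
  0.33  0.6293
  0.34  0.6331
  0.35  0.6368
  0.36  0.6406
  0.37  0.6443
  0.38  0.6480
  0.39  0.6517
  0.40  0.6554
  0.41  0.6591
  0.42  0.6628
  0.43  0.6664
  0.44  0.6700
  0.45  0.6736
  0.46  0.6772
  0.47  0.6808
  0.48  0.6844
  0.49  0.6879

$50.73

σ√T = 0.34·√1.5 = 0.4164
ln(S/K) + (r + σ²/2)T = ln(242/236) + (0.054 + 0.34²/2)·1.5 = 0.0251 + 0.1677 = 0.1928
d₁ = 0.1928 / 0.4164 = 0.4630 which rounds to 0.46
d₂ = d₁ − σ√T = 0.4630 − 0.4164 = 0.0466 which rounds to 0.05
exp(−rT) = exp(−0.054·1.5) = 0.9222
N(d₁) = N(0.46) = 0.6772;  N(d₂) = N(0.05) = 0.5199
C = 242·0.6772 − 236·0.9222·0.5199 = 163.8824 − 113.1506 = 50.7318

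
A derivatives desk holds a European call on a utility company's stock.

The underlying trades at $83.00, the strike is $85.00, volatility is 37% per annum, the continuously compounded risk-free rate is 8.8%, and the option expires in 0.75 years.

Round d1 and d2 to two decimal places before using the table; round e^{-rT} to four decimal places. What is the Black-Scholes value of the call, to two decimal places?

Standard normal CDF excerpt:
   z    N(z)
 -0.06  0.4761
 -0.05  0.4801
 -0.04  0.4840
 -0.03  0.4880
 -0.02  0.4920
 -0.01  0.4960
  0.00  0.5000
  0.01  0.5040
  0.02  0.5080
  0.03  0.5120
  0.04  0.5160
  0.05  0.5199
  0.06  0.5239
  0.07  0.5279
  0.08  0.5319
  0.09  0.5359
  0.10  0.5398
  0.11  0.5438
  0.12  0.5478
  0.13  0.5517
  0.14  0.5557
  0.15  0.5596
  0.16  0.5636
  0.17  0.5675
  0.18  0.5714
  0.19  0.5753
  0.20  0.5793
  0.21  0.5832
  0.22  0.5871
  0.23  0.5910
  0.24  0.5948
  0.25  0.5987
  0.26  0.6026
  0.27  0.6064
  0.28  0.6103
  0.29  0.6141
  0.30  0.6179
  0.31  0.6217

σ√T = 0.37·√0.75 = 0.3204
ln(S/K) + (r + σ²/2)T = ln(83/85) + (0.088 + 0.37²/2)·0.75 = -0.0238 + 0.1173 = 0.0935
d₁ = 0.0935 / 0.3204 = 0.2919 which rounds to 0.29
d₂ = d₁ − σ√T = 0.2919 − 0.3204 = -0.0285 which rounds to -0.03
e^(−rT) = e^(−0.088·0.75) = 0.9361
N(d₁) = N(0.29) = 0.6141;  N(d₂) = N(-0.03) = 0.4880
C = 83·0.6141 − 85·0.9361·0.4880 = 50.9703 − 38.8294 = 12.1409

$12.14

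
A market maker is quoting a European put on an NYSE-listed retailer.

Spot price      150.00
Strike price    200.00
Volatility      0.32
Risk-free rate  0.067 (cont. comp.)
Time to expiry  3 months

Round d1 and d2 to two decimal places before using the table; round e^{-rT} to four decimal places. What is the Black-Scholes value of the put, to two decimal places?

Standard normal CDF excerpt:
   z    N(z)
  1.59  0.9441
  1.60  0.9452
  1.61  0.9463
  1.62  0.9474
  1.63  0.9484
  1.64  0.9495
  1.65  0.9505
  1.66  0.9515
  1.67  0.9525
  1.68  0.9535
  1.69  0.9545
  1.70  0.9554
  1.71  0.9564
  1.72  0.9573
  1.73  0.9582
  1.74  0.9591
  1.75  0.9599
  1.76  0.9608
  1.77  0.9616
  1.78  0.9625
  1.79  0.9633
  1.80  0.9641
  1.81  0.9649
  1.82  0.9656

T = 0.25;  σ√T = 0.1600
ln(S/K) + (r + σ²/2)T = ln(150/200) + (0.067 + 0.32²/2)·0.25 = -0.2877 + 0.0295 = -0.2581
d₁ = -0.2581 / 0.1600 = -1.6133 which rounds to -1.61
d₂ = d₁ − σ√T = -1.6133 − 0.1600 = -1.7733 which rounds to -1.77
e^(−rT) = e^(−0.067·0.25) = 0.9834
N(−d₂) = N(1.77) = 0.9616;  N(−d₁) = N(1.61) = 0.9463
P = 200·0.9834·0.9616 − 150·0.9463 = 189.1275 − 141.9450 = 47.1825

47.18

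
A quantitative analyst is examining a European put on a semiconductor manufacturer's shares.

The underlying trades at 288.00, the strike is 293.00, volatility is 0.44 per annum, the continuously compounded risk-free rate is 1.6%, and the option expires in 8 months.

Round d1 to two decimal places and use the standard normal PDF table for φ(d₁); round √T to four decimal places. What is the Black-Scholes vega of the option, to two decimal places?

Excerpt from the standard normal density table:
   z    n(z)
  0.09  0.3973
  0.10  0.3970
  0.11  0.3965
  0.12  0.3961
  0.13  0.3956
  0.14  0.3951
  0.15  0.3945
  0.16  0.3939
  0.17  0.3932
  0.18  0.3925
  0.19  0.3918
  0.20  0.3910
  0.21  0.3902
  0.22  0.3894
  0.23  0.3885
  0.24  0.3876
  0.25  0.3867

92.63

σ√T = 0.44 × 0.8165 = 0.3593
ln(S/K) + (r + σ²/2)T = ln(288/293) + (0.016 + 0.44²/2)·0.6667 = -0.0172 + 0.0752 = 0.0580
d₁ = 0.0580 / 0.3593 = 0.1614 which rounds to 0.16
√T = √0.6667 = 0.8165
φ(d₁) = φ(0.16) = 0.3939
vega = S·φ(d₁)·√T = 288·0.3939·0.8165 = 92.6264
(Vega is the same for a European call and put with the same parameters.)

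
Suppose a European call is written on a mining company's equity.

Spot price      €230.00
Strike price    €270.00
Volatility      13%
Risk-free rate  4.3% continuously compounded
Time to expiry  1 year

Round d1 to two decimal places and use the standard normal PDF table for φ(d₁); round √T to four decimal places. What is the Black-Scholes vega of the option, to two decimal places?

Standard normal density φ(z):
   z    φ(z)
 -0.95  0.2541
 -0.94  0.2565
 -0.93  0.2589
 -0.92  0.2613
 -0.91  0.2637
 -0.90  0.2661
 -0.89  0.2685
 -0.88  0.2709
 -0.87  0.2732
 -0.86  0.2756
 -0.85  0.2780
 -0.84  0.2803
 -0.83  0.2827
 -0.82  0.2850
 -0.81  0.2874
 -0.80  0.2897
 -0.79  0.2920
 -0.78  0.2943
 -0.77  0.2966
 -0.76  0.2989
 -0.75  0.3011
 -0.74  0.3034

64.47

σ√T = 0.13·√1 = 0.1300
d₁ = [ln(230/270) + (0.043 + 0.13²/2)·1] / 0.1300 = [-0.1603 + 0.0514] / 0.1300 = -0.8376 which rounds to -0.84
√T = √1 = 1.0000
φ(d₁) = φ(-0.84) = 0.2803
vega = S·φ(d₁)·√T = 230·0.2803·1.0000 = 64.4690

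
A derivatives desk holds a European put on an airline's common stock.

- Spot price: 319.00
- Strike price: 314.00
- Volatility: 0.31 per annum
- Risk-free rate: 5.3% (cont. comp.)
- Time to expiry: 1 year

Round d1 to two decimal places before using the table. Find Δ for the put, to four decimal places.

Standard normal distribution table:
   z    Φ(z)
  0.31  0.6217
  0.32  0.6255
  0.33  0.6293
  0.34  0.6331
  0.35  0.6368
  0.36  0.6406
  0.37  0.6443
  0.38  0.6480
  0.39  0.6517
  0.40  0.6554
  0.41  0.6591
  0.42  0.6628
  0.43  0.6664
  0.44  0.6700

σ√T = 0.31·√1 = 0.3100
d₁ = [ln(319/314) + (0.053 + ½·0.31²)·1] / (σ√T) = (0.0158 + 0.1011) / 0.3100 = 0.3769 which rounds to 0.38
N(d₁) = N(0.38) = 0.6480
Δ_put = N(d₁) − 1 = 0.6480 − 1 = -0.3520

-0.3520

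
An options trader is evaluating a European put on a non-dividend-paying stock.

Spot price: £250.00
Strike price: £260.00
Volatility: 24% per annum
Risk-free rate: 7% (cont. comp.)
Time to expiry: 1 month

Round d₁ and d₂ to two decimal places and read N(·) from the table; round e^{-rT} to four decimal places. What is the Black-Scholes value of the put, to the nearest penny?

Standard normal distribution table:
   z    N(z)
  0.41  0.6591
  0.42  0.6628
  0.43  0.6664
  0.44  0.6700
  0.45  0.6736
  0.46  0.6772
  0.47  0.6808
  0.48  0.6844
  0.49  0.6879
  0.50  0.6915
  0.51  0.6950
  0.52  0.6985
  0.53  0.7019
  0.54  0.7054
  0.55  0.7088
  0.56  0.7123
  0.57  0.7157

σ√T = 0.24 × 0.2887 = 0.0693
d₁ = [ln(250/260) + (0.07 + ½·0.24²)·0.08333] / (σ√T) = (-0.0392 + 0.0082) / 0.0693 = -0.4473 which rounds to -0.45
d₂ = -0.4473 − 0.0693 = -0.5165 which rounds to -0.52
exp(−rT) = exp(−0.07·0.08333) = 0.9942
P = 260·0.9942·N(0.52) − 250·N(0.45) = 260·0.9942·0.6985 − 250·0.6736 = 180.5567 − 168.4000 = 12.1567

£12.16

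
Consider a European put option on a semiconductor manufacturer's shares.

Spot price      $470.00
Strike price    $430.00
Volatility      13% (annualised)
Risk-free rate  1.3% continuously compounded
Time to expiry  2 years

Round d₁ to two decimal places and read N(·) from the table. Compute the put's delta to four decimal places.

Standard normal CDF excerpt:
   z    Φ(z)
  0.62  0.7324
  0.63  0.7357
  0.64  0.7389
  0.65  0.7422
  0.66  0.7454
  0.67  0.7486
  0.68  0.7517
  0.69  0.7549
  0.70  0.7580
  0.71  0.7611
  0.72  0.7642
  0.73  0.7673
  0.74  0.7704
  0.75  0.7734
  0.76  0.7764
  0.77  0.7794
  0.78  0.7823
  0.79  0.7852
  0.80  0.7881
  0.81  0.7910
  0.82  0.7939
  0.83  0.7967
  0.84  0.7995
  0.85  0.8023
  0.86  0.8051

-0.2358

σ√T = 0.13 × 1.4142 = 0.1838
d₁ = [ln(470/430) + (0.013 + 0.13²/2)·2] / 0.1838 = [0.0889 + 0.0429] / 0.1838 = 0.7172 → 0.72
N(d₁) = N(0.72) = 0.7642
Δ_put = N(d₁) − 1 = 0.7642 − 1 = -0.2358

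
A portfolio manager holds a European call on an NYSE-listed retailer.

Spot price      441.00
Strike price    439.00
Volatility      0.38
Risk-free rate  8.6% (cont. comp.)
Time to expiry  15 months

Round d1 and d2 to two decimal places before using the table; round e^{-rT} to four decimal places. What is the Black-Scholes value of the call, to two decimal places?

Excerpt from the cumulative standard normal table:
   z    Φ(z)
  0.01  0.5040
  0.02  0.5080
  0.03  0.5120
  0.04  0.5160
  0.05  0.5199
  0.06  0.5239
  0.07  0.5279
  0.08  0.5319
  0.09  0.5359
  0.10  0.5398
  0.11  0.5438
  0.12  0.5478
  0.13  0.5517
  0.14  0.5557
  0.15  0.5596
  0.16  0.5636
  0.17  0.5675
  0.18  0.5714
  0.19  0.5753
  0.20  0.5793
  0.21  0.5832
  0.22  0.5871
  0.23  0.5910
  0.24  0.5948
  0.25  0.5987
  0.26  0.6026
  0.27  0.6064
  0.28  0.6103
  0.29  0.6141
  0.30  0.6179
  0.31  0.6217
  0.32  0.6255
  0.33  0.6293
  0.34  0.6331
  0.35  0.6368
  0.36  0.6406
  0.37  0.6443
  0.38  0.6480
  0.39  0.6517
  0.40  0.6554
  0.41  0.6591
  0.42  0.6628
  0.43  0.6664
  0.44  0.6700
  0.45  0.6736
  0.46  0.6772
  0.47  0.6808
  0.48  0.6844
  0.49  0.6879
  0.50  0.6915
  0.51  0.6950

96.84

T = 1.25;  σ√T = 0.4249
ln(S/K) + (r + σ²/2)T = ln(441/439) + (0.086 + 0.38²/2)·1.25 = 0.0045 + 0.1978 = 0.2023
d₁ = 0.2023 / 0.4249 = 0.4762 which rounds to 0.48
d₂ = d₁ − σ√T = 0.4762 − 0.4249 = 0.0513 which rounds to 0.05
exp(−rT) = exp(−0.086·1.25) = 0.8981
C = 441·N(0.48) − 439·0.8981·N(0.05) = 441·0.6844 − 439·0.8981·0.5199 = 301.8204 − 204.9788 = 96.8416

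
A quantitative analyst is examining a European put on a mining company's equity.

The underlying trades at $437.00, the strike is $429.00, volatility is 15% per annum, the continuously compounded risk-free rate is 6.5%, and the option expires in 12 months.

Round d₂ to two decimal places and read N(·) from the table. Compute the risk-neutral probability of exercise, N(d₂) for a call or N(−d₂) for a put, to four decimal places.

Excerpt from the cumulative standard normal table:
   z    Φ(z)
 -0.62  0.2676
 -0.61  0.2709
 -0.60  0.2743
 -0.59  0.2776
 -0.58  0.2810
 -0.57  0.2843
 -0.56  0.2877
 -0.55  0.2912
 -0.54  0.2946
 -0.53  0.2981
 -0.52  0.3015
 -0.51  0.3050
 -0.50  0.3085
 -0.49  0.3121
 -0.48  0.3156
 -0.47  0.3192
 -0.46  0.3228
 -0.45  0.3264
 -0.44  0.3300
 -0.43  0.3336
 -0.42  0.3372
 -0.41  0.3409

σ√T = 0.15·√1 = 0.1500
d₁ = [ln(437/429) + (0.065 + 0.15²/2)·1] / 0.1500 = [0.0185 + 0.0762] / 0.1500 = 0.6315 which rounds to 0.63
d₂ = d₁ − σ√T = 0.6315 − 0.1500 = 0.4815 which rounds to 0.48
Risk-neutral Pr[S_T < K] = N(−d₂) = N(-0.48) = 0.3156

0.3156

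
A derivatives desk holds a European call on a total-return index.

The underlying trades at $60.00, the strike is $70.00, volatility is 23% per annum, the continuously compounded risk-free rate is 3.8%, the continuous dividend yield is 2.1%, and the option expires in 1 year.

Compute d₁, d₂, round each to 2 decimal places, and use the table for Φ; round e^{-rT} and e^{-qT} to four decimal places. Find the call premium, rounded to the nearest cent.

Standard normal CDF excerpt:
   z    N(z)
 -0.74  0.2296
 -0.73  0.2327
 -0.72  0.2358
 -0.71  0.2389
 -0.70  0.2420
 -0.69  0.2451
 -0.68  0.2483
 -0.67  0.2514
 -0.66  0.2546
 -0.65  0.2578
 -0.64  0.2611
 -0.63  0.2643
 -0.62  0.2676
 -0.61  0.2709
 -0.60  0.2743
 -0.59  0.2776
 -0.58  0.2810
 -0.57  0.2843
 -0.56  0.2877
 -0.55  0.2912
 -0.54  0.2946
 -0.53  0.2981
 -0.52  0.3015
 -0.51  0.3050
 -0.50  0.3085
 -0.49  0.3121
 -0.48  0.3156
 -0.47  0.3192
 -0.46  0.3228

T = 1;  σ√T = 0.2300
d₁ = [ln(60/70) + (0.038 − 0.021 + 0.23²/2)·1] / 0.2300 = [-0.1542 + 0.0435] / 0.2300 = -0.4813 → -0.48
d₂ = d₁ − σ√T = -0.4813 − 0.2300 = -0.7113 → -0.71
e^(−qT) = e^(−0.021·1) = 0.9792;  e^(−rT) = e^(−0.038·1) = 0.9627
N(d₁) = N(-0.48) = 0.3156;  N(d₂) = N(-0.71) = 0.2389
C = 60·0.9792·0.3156 − 70·0.9627·0.2389 = 18.5421 − 16.0992 = 2.4429

$2.44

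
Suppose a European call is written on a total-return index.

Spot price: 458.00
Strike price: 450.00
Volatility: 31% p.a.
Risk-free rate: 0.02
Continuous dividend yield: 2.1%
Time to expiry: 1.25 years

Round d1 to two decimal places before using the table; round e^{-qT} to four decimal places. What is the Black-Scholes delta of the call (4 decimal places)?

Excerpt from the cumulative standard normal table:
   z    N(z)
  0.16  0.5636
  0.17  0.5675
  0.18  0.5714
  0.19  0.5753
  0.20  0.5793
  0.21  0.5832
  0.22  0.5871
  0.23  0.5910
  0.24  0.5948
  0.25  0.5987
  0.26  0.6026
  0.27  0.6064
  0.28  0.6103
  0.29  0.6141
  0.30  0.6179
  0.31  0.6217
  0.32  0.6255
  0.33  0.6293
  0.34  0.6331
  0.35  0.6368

0.5719

σ√T = 0.31 × 1.1180 = 0.3466
ln(S/K) + (r − q + σ²/2)T = ln(458/450) + (0.02 − 0.021 + 0.31²/2)·1.25 = 0.0176 + 0.0588 = 0.0764
d₁ = 0.0764 / 0.3466 = 0.2205 which rounds to 0.22
N(d₁) = N(0.22) = 0.5871
Δ_call = exp(−qT)·N(d₁) = 0.9741·0.5871 = 0.5719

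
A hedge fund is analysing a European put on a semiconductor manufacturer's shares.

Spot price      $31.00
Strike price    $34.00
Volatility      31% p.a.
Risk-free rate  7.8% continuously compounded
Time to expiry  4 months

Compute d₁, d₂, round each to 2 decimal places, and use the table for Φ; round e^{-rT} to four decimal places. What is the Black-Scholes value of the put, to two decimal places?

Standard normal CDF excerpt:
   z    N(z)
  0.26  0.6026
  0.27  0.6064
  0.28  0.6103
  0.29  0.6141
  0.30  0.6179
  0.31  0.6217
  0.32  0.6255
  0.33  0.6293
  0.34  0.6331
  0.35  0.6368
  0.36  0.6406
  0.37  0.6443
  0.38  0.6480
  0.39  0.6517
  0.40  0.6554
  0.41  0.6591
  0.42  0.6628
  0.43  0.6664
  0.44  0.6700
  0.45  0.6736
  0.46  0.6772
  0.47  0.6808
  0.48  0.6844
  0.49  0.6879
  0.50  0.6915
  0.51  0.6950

$3.51

T = 0.3333;  σ√T = 0.1790
d₁ = [ln(31/34) + (0.078 + ½·0.31²)·0.3333] / (σ√T) = (-0.0924 + 0.0420) / 0.1790 = -0.2814 ⇒ -0.28
d₂ = -0.2814 − 0.1790 = -0.4603 ⇒ -0.46
exp(−rT) = exp(−0.078·0.3333) = 0.9743
P = 34·0.9743·N(0.46) − 31·N(0.28) = 34·0.9743·0.6772 − 31·0.6103 = 22.4331 − 18.9193 = 3.5138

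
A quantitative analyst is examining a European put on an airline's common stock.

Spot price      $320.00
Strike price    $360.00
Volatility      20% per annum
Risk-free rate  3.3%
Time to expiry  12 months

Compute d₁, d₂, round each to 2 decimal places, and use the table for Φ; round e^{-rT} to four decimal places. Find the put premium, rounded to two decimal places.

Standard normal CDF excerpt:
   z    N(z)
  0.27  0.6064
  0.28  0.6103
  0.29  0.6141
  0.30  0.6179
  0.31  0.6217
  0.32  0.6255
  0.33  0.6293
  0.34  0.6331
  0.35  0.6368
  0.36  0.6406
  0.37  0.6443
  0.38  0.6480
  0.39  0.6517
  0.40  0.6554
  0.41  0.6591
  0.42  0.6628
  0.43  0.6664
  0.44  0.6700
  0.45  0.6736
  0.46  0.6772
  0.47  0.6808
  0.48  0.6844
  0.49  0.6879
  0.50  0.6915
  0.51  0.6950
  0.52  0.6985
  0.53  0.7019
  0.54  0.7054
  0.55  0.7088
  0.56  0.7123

$43.13

σ√T = 0.2·√1 = 0.2000
d₁ = [ln(320/360) + (0.033 + 0.2²/2)·1] / 0.2000 = [-0.1178 + 0.0530] / 0.2000 = -0.3239 which rounds to -0.32
d₂ = d₁ − σ√T = -0.3239 − 0.2000 = -0.5239 which rounds to -0.52
e^(−rT) = e^(−0.033·1) = 0.9675
N(−d₂) = N(0.52) = 0.6985;  N(−d₁) = N(0.32) = 0.6255
P = 360·0.9675·0.6985 − 320·0.6255 = 243.2876 − 200.1600 = 43.1276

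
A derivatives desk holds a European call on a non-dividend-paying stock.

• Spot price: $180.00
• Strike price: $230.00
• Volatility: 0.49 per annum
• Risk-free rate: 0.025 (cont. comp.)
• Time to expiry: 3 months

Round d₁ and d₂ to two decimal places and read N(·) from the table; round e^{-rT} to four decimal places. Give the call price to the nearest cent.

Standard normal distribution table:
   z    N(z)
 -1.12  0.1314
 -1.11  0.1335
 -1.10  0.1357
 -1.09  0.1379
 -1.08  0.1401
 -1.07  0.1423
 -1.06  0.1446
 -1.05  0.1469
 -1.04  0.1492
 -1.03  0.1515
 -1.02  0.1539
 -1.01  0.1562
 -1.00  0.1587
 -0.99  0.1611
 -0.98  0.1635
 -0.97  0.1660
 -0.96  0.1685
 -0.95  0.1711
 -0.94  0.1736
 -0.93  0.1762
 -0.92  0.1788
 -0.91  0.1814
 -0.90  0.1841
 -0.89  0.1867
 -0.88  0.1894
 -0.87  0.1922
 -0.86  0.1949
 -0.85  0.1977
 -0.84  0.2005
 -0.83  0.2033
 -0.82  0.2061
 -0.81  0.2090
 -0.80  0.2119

σ√T = 0.49·√0.25 = 0.2450
d₁ = [ln(180/230) + (0.025 + 0.49²/2)·0.25] / 0.2450 = [-0.2451 + 0.0363] / 0.2450 = -0.8525 which rounds to -0.85
d₂ = d₁ − σ√T = -0.8525 − 0.2450 = -1.0975 which rounds to -1.10
e^(−rT) = e^(−0.025·0.25) = 0.9938
N(d₁) = N(-0.85) = 0.1977;  N(d₂) = N(-1.10) = 0.1357
C = 180·0.1977 − 230·0.9938·0.1357 = 35.5860 − 31.0175 = 4.5685

$4.57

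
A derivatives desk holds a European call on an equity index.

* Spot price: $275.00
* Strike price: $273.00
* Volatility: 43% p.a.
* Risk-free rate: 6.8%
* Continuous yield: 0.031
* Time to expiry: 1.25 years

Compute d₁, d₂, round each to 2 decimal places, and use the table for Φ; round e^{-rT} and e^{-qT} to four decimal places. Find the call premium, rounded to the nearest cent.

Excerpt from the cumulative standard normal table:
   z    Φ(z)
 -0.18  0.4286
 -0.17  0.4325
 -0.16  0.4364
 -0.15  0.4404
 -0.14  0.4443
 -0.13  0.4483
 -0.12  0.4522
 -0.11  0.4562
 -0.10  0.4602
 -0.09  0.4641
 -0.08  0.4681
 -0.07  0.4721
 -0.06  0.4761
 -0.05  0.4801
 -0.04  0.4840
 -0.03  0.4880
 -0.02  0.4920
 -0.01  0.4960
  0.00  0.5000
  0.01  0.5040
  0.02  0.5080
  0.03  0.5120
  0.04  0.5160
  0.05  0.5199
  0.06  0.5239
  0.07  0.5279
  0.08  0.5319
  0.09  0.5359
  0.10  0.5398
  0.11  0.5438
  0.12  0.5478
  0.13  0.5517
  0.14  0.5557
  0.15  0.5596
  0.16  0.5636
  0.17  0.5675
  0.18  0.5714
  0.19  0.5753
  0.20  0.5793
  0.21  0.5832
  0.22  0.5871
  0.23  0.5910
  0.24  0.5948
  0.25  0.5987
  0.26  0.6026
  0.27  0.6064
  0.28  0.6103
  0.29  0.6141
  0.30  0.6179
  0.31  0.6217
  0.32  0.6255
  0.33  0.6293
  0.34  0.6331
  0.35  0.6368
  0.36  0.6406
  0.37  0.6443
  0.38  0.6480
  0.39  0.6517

σ√T = 0.43 × 1.1180 = 0.4808
ln(S/K) + (r − q + σ²/2)T = ln(275/273) + (0.068 − 0.031 + 0.43²/2)·1.25 = 0.0073 + 0.1618 = 0.1691
d₁ = 0.1691 / 0.4808 = 0.3518 ≈ 0.35
d₂ = d₁ − σ√T = 0.3518 − 0.4808 = -0.1290 ≈ -0.13
exp(−qT) = exp(−0.031·1.25) = 0.9620;  exp(−rT) = exp(−0.068·1.25) = 0.9185
C = 275·0.9620·N(0.35) − 273·0.9185·N(-0.13) = 275·0.9620·0.6368 − 273·0.9185·0.4483 = 168.4654 − 112.4114 = 56.0540

$56.05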